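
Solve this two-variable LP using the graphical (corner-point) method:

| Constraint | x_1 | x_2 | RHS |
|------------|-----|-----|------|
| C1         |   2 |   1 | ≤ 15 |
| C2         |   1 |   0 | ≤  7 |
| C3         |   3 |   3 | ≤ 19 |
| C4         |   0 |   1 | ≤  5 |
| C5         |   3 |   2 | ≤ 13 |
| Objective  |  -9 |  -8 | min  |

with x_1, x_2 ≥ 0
x_1 = 1, x_2 = 5, z = -49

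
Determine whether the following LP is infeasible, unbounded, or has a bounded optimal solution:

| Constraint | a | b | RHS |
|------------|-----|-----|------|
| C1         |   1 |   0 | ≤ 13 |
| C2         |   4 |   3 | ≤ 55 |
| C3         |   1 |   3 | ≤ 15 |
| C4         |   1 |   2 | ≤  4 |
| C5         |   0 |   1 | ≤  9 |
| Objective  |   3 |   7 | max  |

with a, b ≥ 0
The point (0, 2) satisfies every constraint, so the LP is feasible; the constraints give a ≤ 13 and b ≤ 9, which with a, b ≥ 0 keep the feasible region inside a bounded box. A feasible, bounded LP attains a finite optimum at a vertex.

Evaluating z = 3a + 7b at each vertex:
  (0, 0): z = 0
  (4, 0): z = 12
  (0, 2): z = 14

Feasible with finite optimum z* = 14 at (0, 2).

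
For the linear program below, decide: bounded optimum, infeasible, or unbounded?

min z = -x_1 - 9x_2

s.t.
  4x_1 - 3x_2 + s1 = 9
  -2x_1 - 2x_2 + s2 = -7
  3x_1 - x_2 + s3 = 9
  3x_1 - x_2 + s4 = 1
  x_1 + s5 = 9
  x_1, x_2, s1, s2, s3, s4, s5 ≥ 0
Feasible point: (0, 4) satisfies every constraint, so the LP is feasible.
Direction d = (0, 1): for each constraint row a, a·d ≤ 0 —
  (4)(0) + (-3)(1) = -3 ≤ 0
  (-2)(0) + (-2)(1) = -2 ≤ 0
  (3)(0) + (-1)(1) = -1 ≤ 0
  (3)(0) + (-1)(1) = -1 ≤ 0
  (1)(0) + (0)(1) = 0 ≤ 0
and d ≥ 0, so (0, 4) + t·d stays feasible for every t ≥ 0. Along this ray z = -x_1 - 9x_2 changes by -9 per unit t, so z → −∞.

Unbounded — the objective can decrease without bound over the feasible region.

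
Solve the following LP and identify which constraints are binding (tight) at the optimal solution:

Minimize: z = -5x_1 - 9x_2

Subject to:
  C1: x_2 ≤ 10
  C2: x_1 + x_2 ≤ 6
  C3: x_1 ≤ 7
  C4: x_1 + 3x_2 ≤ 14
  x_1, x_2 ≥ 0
Optimal: x_1 = 2, x_2 = 4
Binding: C2, C4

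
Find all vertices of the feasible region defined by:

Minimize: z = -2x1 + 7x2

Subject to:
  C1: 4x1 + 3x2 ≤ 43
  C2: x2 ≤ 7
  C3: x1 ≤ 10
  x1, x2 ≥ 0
Each vertex is the intersection of two constraint boundaries that also satisfies all remaining constraints:
  x1 = 0 and x2 = 0 → (0, 0)
  x1 = 10 and x2 = 0 → (10, 0)
  4x1 + 3x2 = 43 and x1 = 10 → (10, 1)
  4x1 + 3x2 = 43 and x2 = 7 → (5.5, 7)
  x2 = 7 and x1 = 0 → (0, 7)

Vertices: (0, 0), (10, 0), (10, 1), (5.5, 7), (0, 7)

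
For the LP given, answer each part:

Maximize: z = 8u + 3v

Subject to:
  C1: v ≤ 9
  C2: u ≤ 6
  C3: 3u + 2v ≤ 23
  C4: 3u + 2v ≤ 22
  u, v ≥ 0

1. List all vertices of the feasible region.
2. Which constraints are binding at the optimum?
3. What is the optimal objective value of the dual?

1. (0, 0), (6, 0), (6, 2), (1.333, 9), (0, 9)
2. C2, C4
3. 54 (by strong duality, equal to the primal optimum)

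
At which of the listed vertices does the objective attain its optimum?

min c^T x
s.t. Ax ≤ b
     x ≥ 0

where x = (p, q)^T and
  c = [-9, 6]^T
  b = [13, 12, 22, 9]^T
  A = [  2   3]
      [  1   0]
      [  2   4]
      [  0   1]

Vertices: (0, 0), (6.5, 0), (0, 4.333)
(6.5, 0) with z = -58.5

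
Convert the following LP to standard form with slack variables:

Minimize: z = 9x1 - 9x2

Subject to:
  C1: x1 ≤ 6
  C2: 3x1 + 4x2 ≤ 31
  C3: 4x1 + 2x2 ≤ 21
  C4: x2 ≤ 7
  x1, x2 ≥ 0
min z = 9x1 - 9x2

s.t.
  x1 + s1 = 6
  3x1 + 4x2 + s2 = 31
  4x1 + 2x2 + s3 = 21
  x2 + s4 = 7
  x1, x2, s1, s2, s3, s4 ≥ 0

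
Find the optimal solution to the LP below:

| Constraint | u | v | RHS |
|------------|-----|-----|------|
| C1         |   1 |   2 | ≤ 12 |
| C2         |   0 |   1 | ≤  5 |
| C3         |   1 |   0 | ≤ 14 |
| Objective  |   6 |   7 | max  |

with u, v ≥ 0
Each vertex is the intersection of two constraint boundaries that also satisfies all remaining constraints:
  u = 0 and v = 0 → (0, 0)
  u + 2v = 12 and v = 0 → (12, 0)
  u + 2v = 12 and v = 5 → (2, 5)
  v = 5 and u = 0 → (0, 5)

Evaluating z = 6u + 7v at each vertex:
  (0, 0): z = 0
  (12, 0): z = 72
  (2, 5): z = 47
  (0, 5): z = 35

The maximum is at (12, 0) with z = 72.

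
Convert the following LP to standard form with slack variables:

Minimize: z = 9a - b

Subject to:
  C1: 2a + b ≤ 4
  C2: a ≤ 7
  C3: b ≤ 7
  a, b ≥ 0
min z = 9a - b

s.t.
  2a + b + s1 = 4
  a + s2 = 7
  b + s3 = 7
  a, b, s1, s2, s3 ≥ 0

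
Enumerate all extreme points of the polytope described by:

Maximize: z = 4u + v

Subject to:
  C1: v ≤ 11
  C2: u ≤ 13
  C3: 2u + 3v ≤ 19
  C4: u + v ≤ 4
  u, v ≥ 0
Each vertex is the intersection of two constraint boundaries that also satisfies all remaining constraints:
  u = 0 and v = 0 → (0, 0)
  u + v = 4 and v = 0 → (4, 0)
  u + v = 4 and u = 0 → (0, 4)

Vertices: (0, 0), (4, 0), (0, 4)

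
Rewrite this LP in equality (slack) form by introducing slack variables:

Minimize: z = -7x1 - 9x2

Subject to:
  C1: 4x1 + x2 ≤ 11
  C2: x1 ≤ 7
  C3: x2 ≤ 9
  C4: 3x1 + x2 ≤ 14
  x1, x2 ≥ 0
min z = -7x1 - 9x2

s.t.
  4x1 + x2 + s1 = 11
  x1 + s2 = 7
  x2 + s3 = 9
  3x1 + x2 + s4 = 14
  x1, x2, s1, s2, s3, s4 ≥ 0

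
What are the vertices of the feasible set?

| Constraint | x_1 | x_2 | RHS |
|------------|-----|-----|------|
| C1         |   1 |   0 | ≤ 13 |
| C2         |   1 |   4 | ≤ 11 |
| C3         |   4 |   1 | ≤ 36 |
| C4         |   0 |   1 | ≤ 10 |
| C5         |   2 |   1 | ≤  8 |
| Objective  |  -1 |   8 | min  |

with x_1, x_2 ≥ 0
Each vertex is the intersection of two constraint boundaries that also satisfies all remaining constraints:
  x_1 = 0 and x_2 = 0 → (0, 0)
  2x_1 + x_2 = 8 and x_2 = 0 → (4, 0)
  x_1 + 4x_2 = 11 and 2x_1 + x_2 = 8 → (3, 2)
  x_1 + 4x_2 = 11 and x_1 = 0 → (0, 2.75)

Vertices: (0, 0), (4, 0), (3, 2), (0, 2.75)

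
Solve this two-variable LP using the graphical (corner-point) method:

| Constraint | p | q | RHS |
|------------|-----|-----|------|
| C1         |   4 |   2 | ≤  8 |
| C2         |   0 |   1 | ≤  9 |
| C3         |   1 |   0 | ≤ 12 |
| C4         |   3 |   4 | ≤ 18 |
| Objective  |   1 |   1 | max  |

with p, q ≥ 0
Each vertex is the intersection of two constraint boundaries that also satisfies all remaining constraints:
  p = 0 and q = 0 → (0, 0)
  4p + 2q = 8 and q = 0 → (2, 0)
  4p + 2q = 8 and p = 0 → (0, 4)

Evaluating z = p + q at each vertex:
  (0, 0): z = 0
  (2, 0): z = 2
  (0, 4): z = 4

The maximum is at (0, 4) with z = 4.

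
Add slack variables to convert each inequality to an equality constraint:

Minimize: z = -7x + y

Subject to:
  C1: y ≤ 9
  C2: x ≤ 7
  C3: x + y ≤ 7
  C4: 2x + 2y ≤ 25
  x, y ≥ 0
min z = -7x + y

s.t.
  y + s1 = 9
  x + s2 = 7
  x + y + s3 = 7
  2x + 2y + s4 = 25
  x, y, s1, s2, s3, s4 ≥ 0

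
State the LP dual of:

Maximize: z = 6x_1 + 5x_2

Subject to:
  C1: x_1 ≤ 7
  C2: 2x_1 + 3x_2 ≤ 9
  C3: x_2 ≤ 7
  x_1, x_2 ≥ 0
Minimize: z = 7y1 + 9y2 + 7y3

Subject to:
  C1: -y1 - 2y2 ≤ -6
  C2: -3y2 - y3 ≤ -5
  y1, y2, y3 ≥ 0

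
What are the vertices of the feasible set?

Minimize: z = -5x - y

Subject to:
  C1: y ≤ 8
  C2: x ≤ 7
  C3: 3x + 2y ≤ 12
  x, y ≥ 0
Each vertex is the intersection of two constraint boundaries that also satisfies all remaining constraints:
  x = 0 and y = 0 → (0, 0)
  3x + 2y = 12 and y = 0 → (4, 0)
  3x + 2y = 12 and x = 0 → (0, 6)

Vertices: (0, 0), (4, 0), (0, 6)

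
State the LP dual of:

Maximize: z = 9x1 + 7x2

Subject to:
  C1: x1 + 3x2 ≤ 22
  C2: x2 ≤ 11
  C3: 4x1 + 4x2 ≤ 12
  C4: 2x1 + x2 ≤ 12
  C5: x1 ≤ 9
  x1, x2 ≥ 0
Minimize: z = 22y1 + 11y2 + 12y3 + 12y4 + 9y5

Subject to:
  C1: -y1 - 4y3 - 2y4 - y5 ≤ -9
  C2: -3y1 - y2 - 4y3 - y4 ≤ -7
  y1, y2, y3, y4, y5 ≥ 0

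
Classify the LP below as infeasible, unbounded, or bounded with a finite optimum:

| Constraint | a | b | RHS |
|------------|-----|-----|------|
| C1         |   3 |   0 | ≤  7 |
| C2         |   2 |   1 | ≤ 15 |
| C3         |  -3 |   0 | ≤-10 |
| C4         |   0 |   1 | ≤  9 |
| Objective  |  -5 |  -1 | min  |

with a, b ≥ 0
C1 requires 3a ≤ 7, while C3 (-3a ≤ -10) is equivalent to 3a ≥ 10. Together they would need 10 ≤ 3a ≤ 7, which is impossible since 10 > 7. No point satisfies all constraints.

Infeasible — the constraint set is empty.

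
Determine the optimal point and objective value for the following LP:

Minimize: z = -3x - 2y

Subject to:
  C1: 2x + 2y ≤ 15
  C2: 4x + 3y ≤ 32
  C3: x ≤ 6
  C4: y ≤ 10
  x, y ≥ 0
Each vertex is the intersection of two constraint boundaries that also satisfies all remaining constraints:
  x = 0 and y = 0 → (0, 0)
  x = 6 and y = 0 → (6, 0)
  2x + 2y = 15 and x = 6 → (6, 1.5)
  2x + 2y = 15 and x = 0 → (0, 7.5)

Evaluating z = -3x - 2y at each vertex:
  (0, 0): z = 0
  (6, 0): z = -18
  (6, 1.5): z = -21
  (0, 7.5): z = -15

The minimum is at (6, 1.5) with z = -21.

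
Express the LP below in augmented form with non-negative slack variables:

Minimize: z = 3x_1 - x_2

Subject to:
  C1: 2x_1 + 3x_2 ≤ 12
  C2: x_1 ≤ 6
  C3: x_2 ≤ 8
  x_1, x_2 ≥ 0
min z = 3x_1 - x_2

s.t.
  2x_1 + 3x_2 + s1 = 12
  x_1 + s2 = 6
  x_2 + s3 = 8
  x_1, x_2, s1, s2, s3 ≥ 0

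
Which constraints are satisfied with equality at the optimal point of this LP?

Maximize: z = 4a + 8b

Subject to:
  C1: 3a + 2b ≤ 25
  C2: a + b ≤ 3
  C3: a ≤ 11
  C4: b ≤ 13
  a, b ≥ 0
Optimal: a = 0, b = 3
Slack at optimum:
  C1: slack = 19
  C2: slack = 0 (binding)
  C3: slack = 11
  C4: slack = 10
  a ≥ 0: a = 0 (binding)
  b ≥ 0: b = 3
Binding constraints: C2, a ≥ 0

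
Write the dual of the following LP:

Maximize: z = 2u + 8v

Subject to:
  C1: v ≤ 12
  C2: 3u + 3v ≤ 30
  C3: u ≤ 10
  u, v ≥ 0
Minimize: z = 12y1 + 30y2 + 10y3

Subject to:
  C1: -3y2 - y3 ≤ -2
  C2: -y1 - 3y2 ≤ -8
  y1, y2, y3 ≥ 0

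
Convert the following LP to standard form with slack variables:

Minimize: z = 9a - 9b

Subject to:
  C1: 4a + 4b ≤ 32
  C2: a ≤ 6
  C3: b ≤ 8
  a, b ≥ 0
min z = 9a - 9b

s.t.
  4a + 4b + s1 = 32
  a + s2 = 6
  b + s3 = 8
  a, b, s1, s2, s3 ≥ 0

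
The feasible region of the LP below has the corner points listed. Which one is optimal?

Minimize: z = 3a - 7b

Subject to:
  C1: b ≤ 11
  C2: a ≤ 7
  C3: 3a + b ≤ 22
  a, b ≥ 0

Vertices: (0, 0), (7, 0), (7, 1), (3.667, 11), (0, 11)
(0, 11) with z = -77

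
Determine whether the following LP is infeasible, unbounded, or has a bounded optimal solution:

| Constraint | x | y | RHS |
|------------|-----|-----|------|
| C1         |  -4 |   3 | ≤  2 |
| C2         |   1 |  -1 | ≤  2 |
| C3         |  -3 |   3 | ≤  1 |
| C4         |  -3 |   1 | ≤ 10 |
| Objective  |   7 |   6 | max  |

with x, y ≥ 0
Feasible point: (0, 0) satisfies every constraint, so the LP is feasible.
Direction d = (1, 1): for each constraint row a, a·d ≤ 0 —
  (-4)(1) + (3)(1) = -1 ≤ 0
  (1)(1) + (-1)(1) = 0 ≤ 0
  (-3)(1) + (3)(1) = 0 ≤ 0
  (-3)(1) + (1)(1) = -2 ≤ 0
and d ≥ 0, so (0, 0) + t·d stays feasible for every t ≥ 0. Along this ray z = 7x + 6y changes by 13 per unit t, so z → +∞.

Unbounded: there is a feasible ray along which z → +∞.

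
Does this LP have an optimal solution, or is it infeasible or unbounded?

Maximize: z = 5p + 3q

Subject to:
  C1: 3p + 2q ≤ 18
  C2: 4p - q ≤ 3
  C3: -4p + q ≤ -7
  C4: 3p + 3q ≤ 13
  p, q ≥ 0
C2 requires 4p - q ≤ 3, while C3 (-4p + q ≤ -7) is equivalent to 4p - q ≥ 7. Together they would need 7 ≤ 4p - q ≤ 3, which is impossible since 7 > 3. No point satisfies all constraints.

The feasible region is empty; the LP is infeasible.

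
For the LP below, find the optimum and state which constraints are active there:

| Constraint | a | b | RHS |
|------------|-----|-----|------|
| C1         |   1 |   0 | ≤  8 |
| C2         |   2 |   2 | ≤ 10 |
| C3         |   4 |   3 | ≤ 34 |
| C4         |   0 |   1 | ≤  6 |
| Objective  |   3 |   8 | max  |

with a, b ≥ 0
Optimal: a = 0, b = 5
Slack at optimum:
  C1: slack = 8
  C2: slack = 0 (binding)
  C3: slack = 19
  C4: slack = 1
  a ≥ 0: a = 0 (binding)
  b ≥ 0: b = 5
Binding constraints: C2, a ≥ 0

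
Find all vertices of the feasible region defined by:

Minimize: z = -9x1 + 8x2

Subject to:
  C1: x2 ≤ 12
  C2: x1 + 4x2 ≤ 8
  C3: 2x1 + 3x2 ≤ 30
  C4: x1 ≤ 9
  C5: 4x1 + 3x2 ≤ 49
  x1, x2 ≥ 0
Each vertex is the intersection of two constraint boundaries that also satisfies all remaining constraints:
  x1 = 0 and x2 = 0 → (0, 0)
  x1 + 4x2 = 8 and x2 = 0 → (8, 0)
  x1 + 4x2 = 8 and x1 = 0 → (0, 2)

Vertices: (0, 0), (8, 0), (0, 2)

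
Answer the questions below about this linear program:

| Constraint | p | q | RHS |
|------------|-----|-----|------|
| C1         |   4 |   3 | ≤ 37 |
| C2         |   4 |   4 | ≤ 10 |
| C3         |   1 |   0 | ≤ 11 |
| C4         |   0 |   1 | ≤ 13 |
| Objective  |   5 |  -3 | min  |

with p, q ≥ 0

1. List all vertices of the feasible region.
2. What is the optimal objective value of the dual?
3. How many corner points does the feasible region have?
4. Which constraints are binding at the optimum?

1. (0, 0), (2.5, 0), (0, 2.5)
2. -7.5 (by strong duality, equal to the primal optimum)
3. 3
4. C2, p ≥ 0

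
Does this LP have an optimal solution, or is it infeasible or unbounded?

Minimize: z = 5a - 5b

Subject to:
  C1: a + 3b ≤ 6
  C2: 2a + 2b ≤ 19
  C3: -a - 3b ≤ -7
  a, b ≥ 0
C1 requires a + 3b ≤ 6, while C3 (-a - 3b ≤ -7) is equivalent to a + 3b ≥ 7. Together they would need 7 ≤ a + 3b ≤ 6, which is impossible since 7 > 6. No point satisfies all constraints.

Infeasible — the constraint set is empty.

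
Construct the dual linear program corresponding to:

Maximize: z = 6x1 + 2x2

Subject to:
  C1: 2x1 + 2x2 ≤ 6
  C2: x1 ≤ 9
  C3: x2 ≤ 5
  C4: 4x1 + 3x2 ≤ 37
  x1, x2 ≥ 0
Minimize: z = 6y1 + 9y2 + 5y3 + 37y4

Subject to:
  C1: -2y1 - y2 - 4y4 ≤ -6
  C2: -2y1 - y3 - 3y4 ≤ -2
  y1, y2, y3, y4 ≥ 0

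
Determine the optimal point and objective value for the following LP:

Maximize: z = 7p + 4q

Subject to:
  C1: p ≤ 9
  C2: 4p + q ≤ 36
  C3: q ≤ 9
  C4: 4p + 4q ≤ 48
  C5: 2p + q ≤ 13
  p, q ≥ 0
Each vertex is the intersection of two constraint boundaries that also satisfies all remaining constraints:
  p = 0 and q = 0 → (0, 0)
  2p + q = 13 and q = 0 → (6.5, 0)
  q = 9 and 2p + q = 13 → (2, 9)
  q = 9 and p = 0 → (0, 9)

Evaluating z = 7p + 4q at each vertex:
  (0, 0): z = 0
  (6.5, 0): z = 45.5
  (2, 9): z = 50
  (0, 9): z = 36

The maximum is at (2, 9) with z = 50.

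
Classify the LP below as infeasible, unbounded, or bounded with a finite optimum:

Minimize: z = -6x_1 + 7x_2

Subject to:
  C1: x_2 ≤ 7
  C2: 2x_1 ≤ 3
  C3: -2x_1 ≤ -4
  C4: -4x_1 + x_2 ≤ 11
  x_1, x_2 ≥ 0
C2 requires 2x_1 ≤ 3, while C3 (-2x_1 ≤ -4) is equivalent to 2x_1 ≥ 4. Together they would need 4 ≤ 2x_1 ≤ 3, which is impossible since 4 > 3. No point satisfies all constraints.

Infeasible — the constraint set is empty.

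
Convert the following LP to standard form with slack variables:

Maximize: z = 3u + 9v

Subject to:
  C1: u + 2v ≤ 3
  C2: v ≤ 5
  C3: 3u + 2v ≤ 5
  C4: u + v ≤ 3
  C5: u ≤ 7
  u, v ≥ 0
max z = 3u + 9v

s.t.
  u + 2v + s1 = 3
  v + s2 = 5
  3u + 2v + s3 = 5
  u + v + s4 = 3
  u + s5 = 7
  u, v, s1, s2, s3, s4, s5 ≥ 0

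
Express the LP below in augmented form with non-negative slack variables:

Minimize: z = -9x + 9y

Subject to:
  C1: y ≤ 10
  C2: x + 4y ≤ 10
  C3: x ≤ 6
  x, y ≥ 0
min z = -9x + 9y

s.t.
  y + s1 = 10
  x + 4y + s2 = 10
  x + s3 = 6
  x, y, s1, s2, s3 ≥ 0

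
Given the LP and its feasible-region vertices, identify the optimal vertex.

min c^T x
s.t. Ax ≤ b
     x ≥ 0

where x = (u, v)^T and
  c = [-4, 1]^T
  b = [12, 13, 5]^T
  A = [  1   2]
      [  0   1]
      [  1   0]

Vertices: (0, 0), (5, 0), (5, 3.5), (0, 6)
(5, 0) with z = -20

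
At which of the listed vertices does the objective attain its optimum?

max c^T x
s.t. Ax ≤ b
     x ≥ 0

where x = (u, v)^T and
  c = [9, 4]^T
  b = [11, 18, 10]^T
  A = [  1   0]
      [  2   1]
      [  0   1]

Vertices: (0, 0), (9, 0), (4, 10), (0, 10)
(9, 0) with z = 81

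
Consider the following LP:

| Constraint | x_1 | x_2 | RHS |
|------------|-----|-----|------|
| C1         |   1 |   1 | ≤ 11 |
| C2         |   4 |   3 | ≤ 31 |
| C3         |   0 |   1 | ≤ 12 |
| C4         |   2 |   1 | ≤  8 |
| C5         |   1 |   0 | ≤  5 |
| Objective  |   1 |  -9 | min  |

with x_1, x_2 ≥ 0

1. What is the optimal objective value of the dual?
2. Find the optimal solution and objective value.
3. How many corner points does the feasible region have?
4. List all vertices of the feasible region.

1. -72 (by strong duality, equal to the primal optimum)
2. x_1 = 0, x_2 = 8, z = -72
3. 3
4. (0, 0), (4, 0), (0, 8)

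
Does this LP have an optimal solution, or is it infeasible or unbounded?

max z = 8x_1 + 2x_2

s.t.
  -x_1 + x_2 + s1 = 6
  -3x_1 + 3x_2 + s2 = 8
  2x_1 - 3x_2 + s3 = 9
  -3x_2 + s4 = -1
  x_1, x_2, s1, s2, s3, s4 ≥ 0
Feasible point: (0, 1) satisfies every constraint, so the LP is feasible.
Direction d = (1, 1): for each constraint row a, a·d ≤ 0 —
  (-1)(1) + (1)(1) = 0 ≤ 0
  (-3)(1) + (3)(1) = 0 ≤ 0
  (2)(1) + (-3)(1) = -1 ≤ 0
  (0)(1) + (-3)(1) = -3 ≤ 0
and d ≥ 0, so (0, 1) + t·d stays feasible for every t ≥ 0. Along this ray z = 8x_1 + 2x_2 changes by 10 per unit t, so z → +∞.

Unbounded — the objective can increase without bound over the feasible region.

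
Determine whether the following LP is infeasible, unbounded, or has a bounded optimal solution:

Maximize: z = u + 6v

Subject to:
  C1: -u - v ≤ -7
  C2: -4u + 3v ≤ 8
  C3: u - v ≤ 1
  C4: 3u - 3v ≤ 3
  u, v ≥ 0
Feasible point: (2, 5) satisfies every constraint, so the LP is feasible.
Direction d = (1, 1): for each constraint row a, a·d ≤ 0 —
  (-1)(1) + (-1)(1) = -2 ≤ 0
  (-4)(1) + (3)(1) = -1 ≤ 0
  (1)(1) + (-1)(1) = 0 ≤ 0
  (3)(1) + (-3)(1) = 0 ≤ 0
and d ≥ 0, so (2, 5) + t·d stays feasible for every t ≥ 0. Along this ray z = u + 6v changes by 7 per unit t, so z → +∞.

Unbounded: there is a feasible ray along which z → +∞.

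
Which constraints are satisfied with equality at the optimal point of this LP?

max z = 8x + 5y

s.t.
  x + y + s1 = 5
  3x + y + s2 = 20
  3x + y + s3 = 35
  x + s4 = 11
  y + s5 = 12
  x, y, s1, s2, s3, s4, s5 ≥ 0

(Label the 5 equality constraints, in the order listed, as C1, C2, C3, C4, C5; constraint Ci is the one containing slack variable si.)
Optimal: x = 5, y = 0
Binding: C1, y ≥ 0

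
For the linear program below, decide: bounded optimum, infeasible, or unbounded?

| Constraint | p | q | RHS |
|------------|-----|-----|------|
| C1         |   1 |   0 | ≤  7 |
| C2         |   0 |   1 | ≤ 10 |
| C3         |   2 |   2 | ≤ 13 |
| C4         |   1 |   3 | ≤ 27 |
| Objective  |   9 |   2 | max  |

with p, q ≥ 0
The point (6.5, 0) satisfies every constraint, so the LP is feasible; the constraints give p ≤ 7 and q ≤ 10, which with p, q ≥ 0 keep the feasible region inside a bounded box. A feasible, bounded LP attains a finite optimum at a vertex.

Evaluating z = 9p + 2q at each vertex:
  (0, 0): z = 0
  (6.5, 0): z = 58.5
  (0, 6.5): z = 13

The LP has an optimal solution: (6.5, 0) with z = 58.5.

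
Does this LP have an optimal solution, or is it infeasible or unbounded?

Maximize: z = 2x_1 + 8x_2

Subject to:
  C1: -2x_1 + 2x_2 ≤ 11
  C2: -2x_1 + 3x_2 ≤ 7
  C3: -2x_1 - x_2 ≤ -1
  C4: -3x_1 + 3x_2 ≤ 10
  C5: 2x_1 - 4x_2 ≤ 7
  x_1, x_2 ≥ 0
Feasible point: (0, 1) satisfies every constraint, so the LP is feasible.
Direction d = (3, 2): for each constraint row a, a·d ≤ 0 —
  (-2)(3) + (2)(2) = -2 ≤ 0
  (-2)(3) + (3)(2) = 0 ≤ 0
  (-2)(3) + (-1)(2) = -8 ≤ 0
  (-3)(3) + (3)(2) = -3 ≤ 0
  (2)(3) + (-4)(2) = -2 ≤ 0
and d ≥ 0, so (0, 1) + t·d stays feasible for every t ≥ 0. Along this ray z = 2x_1 + 8x_2 changes by 22 per unit t, so z → +∞.

The LP is unbounded; z can be made arbitrarily large.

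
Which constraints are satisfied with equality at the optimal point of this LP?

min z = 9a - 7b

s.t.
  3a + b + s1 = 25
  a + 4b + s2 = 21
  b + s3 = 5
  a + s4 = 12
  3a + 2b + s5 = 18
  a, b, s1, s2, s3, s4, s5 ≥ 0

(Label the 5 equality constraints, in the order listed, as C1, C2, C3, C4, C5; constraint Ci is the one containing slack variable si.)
Optimal: a = 0, b = 5
Slack at optimum:
  C1: slack = 20
  C2: slack = 1
  C3: slack = 0 (binding)
  C4: slack = 12
  C5: slack = 8
  a ≥ 0: a = 0 (binding)
  b ≥ 0: b = 5
Binding constraints: C3, a ≥ 0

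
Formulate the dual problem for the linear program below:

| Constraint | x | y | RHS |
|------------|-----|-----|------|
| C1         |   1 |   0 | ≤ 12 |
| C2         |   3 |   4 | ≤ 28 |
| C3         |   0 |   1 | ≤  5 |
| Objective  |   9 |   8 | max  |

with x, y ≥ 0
Minimize: z = 12y1 + 28y2 + 5y3

Subject to:
  C1: -y1 - 3y2 ≤ -9
  C2: -4y2 - y3 ≤ -8
  y1, y2, y3 ≥ 0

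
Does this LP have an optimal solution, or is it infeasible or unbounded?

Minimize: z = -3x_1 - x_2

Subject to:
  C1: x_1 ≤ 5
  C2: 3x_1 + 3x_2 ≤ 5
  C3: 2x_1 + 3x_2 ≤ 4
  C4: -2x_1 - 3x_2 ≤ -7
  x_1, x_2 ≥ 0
C3 requires 2x_1 + 3x_2 ≤ 4, while C4 (-2x_1 - 3x_2 ≤ -7) is equivalent to 2x_1 + 3x_2 ≥ 7. Together they would need 7 ≤ 2x_1 + 3x_2 ≤ 4, which is impossible since 7 > 4. No point satisfies all constraints.

The feasible region is empty; the LP is infeasible.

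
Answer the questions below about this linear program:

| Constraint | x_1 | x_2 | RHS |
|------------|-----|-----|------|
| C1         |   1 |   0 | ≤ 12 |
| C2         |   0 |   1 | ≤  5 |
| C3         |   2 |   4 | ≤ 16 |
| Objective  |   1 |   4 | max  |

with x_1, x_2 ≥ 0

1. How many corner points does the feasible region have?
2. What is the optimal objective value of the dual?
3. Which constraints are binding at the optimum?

1. 3
2. 16 (by strong duality, equal to the primal optimum)
3. C3, x_1 ≥ 0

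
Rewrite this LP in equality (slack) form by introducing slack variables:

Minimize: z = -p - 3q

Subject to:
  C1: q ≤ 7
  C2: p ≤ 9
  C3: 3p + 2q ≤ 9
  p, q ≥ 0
min z = -p - 3q

s.t.
  q + s1 = 7
  p + s2 = 9
  3p + 2q + s3 = 9
  p, q, s1, s2, s3 ≥ 0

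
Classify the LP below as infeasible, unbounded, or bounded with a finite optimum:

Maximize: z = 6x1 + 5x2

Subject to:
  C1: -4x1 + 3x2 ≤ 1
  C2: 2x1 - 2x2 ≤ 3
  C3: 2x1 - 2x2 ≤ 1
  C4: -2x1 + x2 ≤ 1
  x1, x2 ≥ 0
Feasible point: (0, 0) satisfies every constraint, so the LP is feasible.
Direction d = (1, 1): for each constraint row a, a·d ≤ 0 —
  (-4)(1) + (3)(1) = -1 ≤ 0
  (2)(1) + (-2)(1) = 0 ≤ 0
  (2)(1) + (-2)(1) = 0 ≤ 0
  (-2)(1) + (1)(1) = -1 ≤ 0
and d ≥ 0, so (0, 0) + t·d stays feasible for every t ≥ 0. Along this ray z = 6x1 + 5x2 changes by 11 per unit t, so z → +∞.

The LP is unbounded; z can be made arbitrarily large.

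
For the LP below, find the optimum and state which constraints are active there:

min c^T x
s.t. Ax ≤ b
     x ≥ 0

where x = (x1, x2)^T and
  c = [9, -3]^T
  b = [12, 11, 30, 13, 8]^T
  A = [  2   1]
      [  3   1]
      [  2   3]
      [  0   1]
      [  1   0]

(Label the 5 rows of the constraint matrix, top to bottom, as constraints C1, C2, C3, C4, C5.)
Optimal: x1 = 0, x2 = 10
Binding: C3, x1 ≥ 0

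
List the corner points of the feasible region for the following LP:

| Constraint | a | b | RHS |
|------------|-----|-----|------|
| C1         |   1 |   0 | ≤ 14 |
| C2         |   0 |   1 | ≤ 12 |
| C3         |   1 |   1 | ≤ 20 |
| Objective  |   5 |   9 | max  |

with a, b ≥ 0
Each vertex is the intersection of two constraint boundaries that also satisfies all remaining constraints:
  a = 0 and b = 0 → (0, 0)
  a = 14 and b = 0 → (14, 0)
  a = 14 and a + b = 20 → (14, 6)
  b = 12 and a + b = 20 → (8, 12)
  b = 12 and a = 0 → (0, 12)

Vertices: (0, 0), (14, 0), (14, 6), (8, 12), (0, 12)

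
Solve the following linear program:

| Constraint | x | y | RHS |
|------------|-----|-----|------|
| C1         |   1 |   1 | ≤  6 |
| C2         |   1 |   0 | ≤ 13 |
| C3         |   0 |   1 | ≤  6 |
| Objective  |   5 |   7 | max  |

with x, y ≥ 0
Each vertex is the intersection of two constraint boundaries that also satisfies all remaining constraints:
  x = 0 and y = 0 → (0, 0)
  x + y = 6 and y = 0 → (6, 0)
  x + y = 6 and y = 6 → (0, 6)

Evaluating z = 5x + 7y at each vertex:
  (0, 0): z = 0
  (6, 0): z = 30
  (0, 6): z = 42

The maximum is at (0, 6) with z = 42.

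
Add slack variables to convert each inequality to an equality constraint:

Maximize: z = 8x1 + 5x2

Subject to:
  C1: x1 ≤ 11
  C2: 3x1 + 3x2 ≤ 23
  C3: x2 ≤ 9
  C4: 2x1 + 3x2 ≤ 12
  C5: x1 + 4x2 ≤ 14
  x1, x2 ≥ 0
max z = 8x1 + 5x2

s.t.
  x1 + s1 = 11
  3x1 + 3x2 + s2 = 23
  x2 + s3 = 9
  2x1 + 3x2 + s4 = 12
  x1 + 4x2 + s5 = 14
  x1, x2, s1, s2, s3, s4, s5 ≥ 0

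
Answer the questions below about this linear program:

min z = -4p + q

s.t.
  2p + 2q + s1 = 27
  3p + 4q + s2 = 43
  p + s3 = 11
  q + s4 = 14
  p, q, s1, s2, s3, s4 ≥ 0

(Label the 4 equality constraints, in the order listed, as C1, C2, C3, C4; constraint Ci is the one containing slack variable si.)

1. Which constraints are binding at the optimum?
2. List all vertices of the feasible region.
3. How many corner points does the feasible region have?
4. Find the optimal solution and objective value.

1. C3, q ≥ 0
2. (0, 0), (11, 0), (11, 2.5), (0, 10.75)
3. 4
4. p = 11, q = 0, z = -44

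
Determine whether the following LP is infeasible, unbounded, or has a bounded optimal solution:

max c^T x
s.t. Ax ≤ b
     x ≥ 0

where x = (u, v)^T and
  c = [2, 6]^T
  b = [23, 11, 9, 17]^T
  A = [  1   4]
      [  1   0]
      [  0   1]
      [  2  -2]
The point (11, 3) satisfies every constraint, so the LP is feasible; the constraints give u ≤ 11 and v ≤ 9, which with u, v ≥ 0 keep the feasible region inside a bounded box. A feasible, bounded LP attains a finite optimum at a vertex.

Evaluating z = 2u + 6v at each vertex:
  (0, 0): z = 0
  (8.5, 0): z = 17
  (11, 2.5): z = 37
  (11, 3): z = 40
  (0, 5.75): z = 34.5

Feasible with finite optimum z* = 40 at (11, 3).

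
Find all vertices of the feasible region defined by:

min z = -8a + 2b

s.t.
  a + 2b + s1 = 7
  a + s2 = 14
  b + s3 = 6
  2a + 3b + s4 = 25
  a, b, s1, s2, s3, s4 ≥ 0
Each vertex is the intersection of two constraint boundaries that also satisfies all remaining constraints:
  a = 0 and b = 0 → (0, 0)
  a + 2b = 7 and b = 0 → (7, 0)
  a + 2b = 7 and a = 0 → (0, 3.5)

Vertices: (0, 0), (7, 0), (0, 3.5)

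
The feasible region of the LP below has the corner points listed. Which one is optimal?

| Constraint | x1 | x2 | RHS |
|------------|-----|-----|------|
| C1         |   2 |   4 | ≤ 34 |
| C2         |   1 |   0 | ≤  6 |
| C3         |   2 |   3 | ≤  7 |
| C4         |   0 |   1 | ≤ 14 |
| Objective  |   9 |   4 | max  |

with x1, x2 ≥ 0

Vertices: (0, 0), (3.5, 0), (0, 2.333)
(3.5, 0) with z = 31.5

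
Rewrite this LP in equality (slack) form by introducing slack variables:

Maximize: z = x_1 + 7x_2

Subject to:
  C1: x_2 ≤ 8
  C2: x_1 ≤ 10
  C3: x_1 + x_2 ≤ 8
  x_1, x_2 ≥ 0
max z = x_1 + 7x_2

s.t.
  x_2 + s1 = 8
  x_1 + s2 = 10
  x_1 + x_2 + s3 = 8
  x_1, x_2, s1, s2, s3 ≥ 0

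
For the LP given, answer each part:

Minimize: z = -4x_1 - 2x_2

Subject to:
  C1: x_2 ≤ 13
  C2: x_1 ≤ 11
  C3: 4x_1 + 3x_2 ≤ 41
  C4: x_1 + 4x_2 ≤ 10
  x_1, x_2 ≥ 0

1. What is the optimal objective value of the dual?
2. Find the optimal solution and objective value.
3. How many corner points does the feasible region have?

1. -40 (by strong duality, equal to the primal optimum)
2. x_1 = 10, x_2 = 0, z = -40
3. 3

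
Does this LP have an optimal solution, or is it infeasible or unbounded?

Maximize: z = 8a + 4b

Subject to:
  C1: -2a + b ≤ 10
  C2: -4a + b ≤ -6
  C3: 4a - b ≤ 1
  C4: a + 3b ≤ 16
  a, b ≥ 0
C3 requires 4a - b ≤ 1, while C2 (-4a + b ≤ -6) is equivalent to 4a - b ≥ 6. Together they would need 6 ≤ 4a - b ≤ 1, which is impossible since 6 > 1. No point satisfies all constraints.

The feasible region is empty; the LP is infeasible.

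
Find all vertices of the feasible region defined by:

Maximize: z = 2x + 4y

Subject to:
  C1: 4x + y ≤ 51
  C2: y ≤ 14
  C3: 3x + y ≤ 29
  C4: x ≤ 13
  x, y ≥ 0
Each vertex is the intersection of two constraint boundaries that also satisfies all remaining constraints:
  x = 0 and y = 0 → (0, 0)
  3x + y = 29 and y = 0 → (9.667, 0)
  y = 14 and 3x + y = 29 → (5, 14)
  y = 14 and x = 0 → (0, 14)

Vertices: (0, 0), (9.667, 0), (5, 14), (0, 14)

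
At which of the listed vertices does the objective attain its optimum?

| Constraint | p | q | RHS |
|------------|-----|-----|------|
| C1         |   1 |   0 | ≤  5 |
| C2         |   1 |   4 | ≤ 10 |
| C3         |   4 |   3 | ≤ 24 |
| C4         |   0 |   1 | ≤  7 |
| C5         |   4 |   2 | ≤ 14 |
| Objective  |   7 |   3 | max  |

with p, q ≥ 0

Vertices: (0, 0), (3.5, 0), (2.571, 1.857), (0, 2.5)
Evaluating z = 7p + 3q at each vertex:
  (0, 0): z = 0
  (3.5, 0): z = 24.5
  (2.571, 1.857): z = 23.57
  (0, 2.5): z = 7.5

The largest value is z = 24.5, attained at (3.5, 0).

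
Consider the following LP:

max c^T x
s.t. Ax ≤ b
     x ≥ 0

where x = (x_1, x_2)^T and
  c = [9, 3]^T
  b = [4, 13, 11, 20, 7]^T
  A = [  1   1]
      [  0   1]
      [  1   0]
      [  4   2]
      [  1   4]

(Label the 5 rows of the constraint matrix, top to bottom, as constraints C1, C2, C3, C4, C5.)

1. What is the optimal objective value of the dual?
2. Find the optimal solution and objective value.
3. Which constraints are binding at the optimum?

1. 36 (by strong duality, equal to the primal optimum)
2. x_1 = 4, x_2 = 0, z = 36
3. C1, x_2 ≥ 0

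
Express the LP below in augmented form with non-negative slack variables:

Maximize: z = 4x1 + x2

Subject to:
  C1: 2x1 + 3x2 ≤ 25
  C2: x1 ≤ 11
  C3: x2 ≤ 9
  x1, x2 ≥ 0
max z = 4x1 + x2

s.t.
  2x1 + 3x2 + s1 = 25
  x1 + s2 = 11
  x2 + s3 = 9
  x1, x2, s1, s2, s3 ≥ 0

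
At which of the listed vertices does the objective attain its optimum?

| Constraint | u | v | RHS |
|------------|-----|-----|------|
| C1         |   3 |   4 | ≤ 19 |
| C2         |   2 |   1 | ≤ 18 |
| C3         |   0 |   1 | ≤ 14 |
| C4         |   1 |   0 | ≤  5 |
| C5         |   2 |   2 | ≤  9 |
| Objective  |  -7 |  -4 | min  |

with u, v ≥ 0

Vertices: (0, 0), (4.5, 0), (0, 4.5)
(4.5, 0) with z = -31.5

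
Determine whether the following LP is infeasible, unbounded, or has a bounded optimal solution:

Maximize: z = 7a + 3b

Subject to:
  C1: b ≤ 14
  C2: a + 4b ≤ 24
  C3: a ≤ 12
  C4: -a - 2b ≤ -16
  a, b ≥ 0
The point (12, 3) satisfies every constraint, so the LP is feasible; the constraints give a ≤ 12 and b ≤ 14, which with a, b ≥ 0 keep the feasible region inside a bounded box. A feasible, bounded LP attains a finite optimum at a vertex.

The LP has an optimal solution: (12, 3) with z = 93.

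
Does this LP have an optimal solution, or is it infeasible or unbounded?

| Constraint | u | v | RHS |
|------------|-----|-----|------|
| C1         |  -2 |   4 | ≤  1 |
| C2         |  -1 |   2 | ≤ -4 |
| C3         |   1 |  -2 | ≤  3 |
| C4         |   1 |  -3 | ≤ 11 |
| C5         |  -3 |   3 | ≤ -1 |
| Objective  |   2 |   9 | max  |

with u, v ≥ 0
C3 requires u - 2v ≤ 3, while C2 (-u + 2v ≤ -4) is equivalent to u - 2v ≥ 4. Together they would need 4 ≤ u - 2v ≤ 3, which is impossible since 4 > 3. No point satisfies all constraints.

The feasible region is empty; the LP is infeasible.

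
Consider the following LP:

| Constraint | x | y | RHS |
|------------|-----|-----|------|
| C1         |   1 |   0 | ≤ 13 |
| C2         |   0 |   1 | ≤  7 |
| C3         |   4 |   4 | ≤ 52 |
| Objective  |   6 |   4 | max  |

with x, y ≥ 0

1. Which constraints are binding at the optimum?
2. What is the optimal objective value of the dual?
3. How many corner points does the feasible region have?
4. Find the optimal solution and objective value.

1. C1, C3, y ≥ 0
2. 78 (by strong duality, equal to the primal optimum)
3. 4
4. x = 13, y = 0, z = 78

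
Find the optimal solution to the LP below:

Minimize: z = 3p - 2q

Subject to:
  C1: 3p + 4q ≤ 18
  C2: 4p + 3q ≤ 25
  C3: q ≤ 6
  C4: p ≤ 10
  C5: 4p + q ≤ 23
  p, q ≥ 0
Each vertex is the intersection of two constraint boundaries that also satisfies all remaining constraints:
  p = 0 and q = 0 → (0, 0)
  4p + q = 23 and q = 0 → (5.75, 0)
  3p + 4q = 18 and 4p + q = 23 → (5.692, 0.2308)
  3p + 4q = 18 and p = 0 → (0, 4.5)

Evaluating z = 3p - 2q at each vertex:
  (0, 0): z = 0
  (5.75, 0): z = 17.25
  (5.692, 0.2308): z = 16.62
  (0, 4.5): z = -9

The minimum is at (0, 4.5) with z = -9.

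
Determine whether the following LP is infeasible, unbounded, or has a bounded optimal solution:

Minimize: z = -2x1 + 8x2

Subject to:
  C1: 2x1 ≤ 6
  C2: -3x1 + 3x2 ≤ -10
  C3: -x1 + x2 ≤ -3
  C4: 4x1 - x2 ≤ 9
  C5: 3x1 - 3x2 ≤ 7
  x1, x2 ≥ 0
C5 requires 3x1 - 3x2 ≤ 7, while C2 (-3x1 + 3x2 ≤ -10) is equivalent to 3x1 - 3x2 ≥ 10. Together they would need 10 ≤ 3x1 - 3x2 ≤ 7, which is impossible since 10 > 7. No point satisfies all constraints.

Infeasible — the constraint set is empty.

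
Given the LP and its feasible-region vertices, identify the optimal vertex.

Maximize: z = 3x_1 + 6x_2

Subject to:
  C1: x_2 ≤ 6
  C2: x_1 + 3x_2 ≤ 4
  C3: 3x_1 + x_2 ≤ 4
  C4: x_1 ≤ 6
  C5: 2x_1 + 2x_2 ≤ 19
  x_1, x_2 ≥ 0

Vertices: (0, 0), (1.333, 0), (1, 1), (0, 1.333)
Evaluating z = 3x_1 + 6x_2 at each vertex:
  (0, 0): z = 0
  (1.333, 0): z = 4
  (1, 1): z = 9
  (0, 1.333): z = 8

The largest value is z = 9, attained at (1, 1).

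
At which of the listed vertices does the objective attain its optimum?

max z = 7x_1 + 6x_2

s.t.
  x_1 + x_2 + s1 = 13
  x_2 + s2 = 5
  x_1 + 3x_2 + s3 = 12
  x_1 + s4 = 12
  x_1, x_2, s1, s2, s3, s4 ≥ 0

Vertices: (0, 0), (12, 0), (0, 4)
(12, 0) with z = 84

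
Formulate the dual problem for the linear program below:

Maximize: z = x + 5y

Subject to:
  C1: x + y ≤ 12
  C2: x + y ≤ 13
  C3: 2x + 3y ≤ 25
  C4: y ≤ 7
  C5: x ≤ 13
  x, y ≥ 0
Minimize: z = 12y1 + 13y2 + 25y3 + 7y4 + 13y5

Subject to:
  C1: -y1 - y2 - 2y3 - y5 ≤ -1
  C2: -y1 - y2 - 3y3 - y4 ≤ -5
  y1, y2, y3, y4, y5 ≥ 0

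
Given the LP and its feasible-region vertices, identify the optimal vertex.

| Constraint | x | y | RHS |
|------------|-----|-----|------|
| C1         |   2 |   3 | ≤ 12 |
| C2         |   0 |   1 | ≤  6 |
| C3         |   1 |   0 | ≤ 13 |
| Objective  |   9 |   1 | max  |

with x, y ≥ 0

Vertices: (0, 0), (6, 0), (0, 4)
Evaluating z = 9x + y at each vertex:
  (0, 0): z = 0
  (6, 0): z = 54
  (0, 4): z = 4

The largest value is z = 54, attained at (6, 0).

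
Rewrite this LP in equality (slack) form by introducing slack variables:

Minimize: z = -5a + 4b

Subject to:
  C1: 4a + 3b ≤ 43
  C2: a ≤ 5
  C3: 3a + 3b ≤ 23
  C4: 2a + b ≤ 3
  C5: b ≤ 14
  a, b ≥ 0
min z = -5a + 4b

s.t.
  4a + 3b + s1 = 43
  a + s2 = 5
  3a + 3b + s3 = 23
  2a + b + s4 = 3
  b + s5 = 14
  a, b, s1, s2, s3, s4, s5 ≥ 0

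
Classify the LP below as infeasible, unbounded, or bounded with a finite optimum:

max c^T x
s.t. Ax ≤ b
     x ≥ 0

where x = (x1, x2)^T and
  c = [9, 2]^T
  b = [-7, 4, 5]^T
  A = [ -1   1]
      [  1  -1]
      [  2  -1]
One constraint requires x1 - x2 ≤ 4, while the constraint -x1 + x2 ≤ -7 is equivalent to x1 - x2 ≥ 7. Together they would need 7 ≤ x1 - x2 ≤ 4, which is impossible since 7 > 4. No point satisfies all constraints.

Infeasible: no point satisfies all constraints simultaneously.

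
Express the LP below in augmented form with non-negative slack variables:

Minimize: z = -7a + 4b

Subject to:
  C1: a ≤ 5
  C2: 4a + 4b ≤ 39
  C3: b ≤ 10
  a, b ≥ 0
min z = -7a + 4b

s.t.
  a + s1 = 5
  4a + 4b + s2 = 39
  b + s3 = 10
  a, b, s1, s2, s3 ≥ 0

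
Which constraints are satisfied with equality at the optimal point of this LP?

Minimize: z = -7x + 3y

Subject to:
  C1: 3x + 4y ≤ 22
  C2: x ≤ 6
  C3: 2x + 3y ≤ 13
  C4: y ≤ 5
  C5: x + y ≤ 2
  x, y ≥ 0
Optimal: x = 2, y = 0
Binding: C5, y ≥ 0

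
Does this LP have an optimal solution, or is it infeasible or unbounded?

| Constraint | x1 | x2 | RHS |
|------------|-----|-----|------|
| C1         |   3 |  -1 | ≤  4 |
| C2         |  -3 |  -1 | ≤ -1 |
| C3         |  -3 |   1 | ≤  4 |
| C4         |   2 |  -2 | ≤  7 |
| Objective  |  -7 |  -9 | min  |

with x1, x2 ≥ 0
Feasible point: (0, 1) satisfies every constraint, so the LP is feasible.
Direction d = (1, 3): for each constraint row a, a·d ≤ 0 —
  (3)(1) + (-1)(3) = 0 ≤ 0
  (-3)(1) + (-1)(3) = -6 ≤ 0
  (-3)(1) + (1)(3) = 0 ≤ 0
  (2)(1) + (-2)(3) = -4 ≤ 0
and d ≥ 0, so (0, 1) + t·d stays feasible for every t ≥ 0. Along this ray z = -7x1 - 9x2 changes by -34 per unit t, so z → −∞.

Unbounded: there is a feasible ray along which z → −∞.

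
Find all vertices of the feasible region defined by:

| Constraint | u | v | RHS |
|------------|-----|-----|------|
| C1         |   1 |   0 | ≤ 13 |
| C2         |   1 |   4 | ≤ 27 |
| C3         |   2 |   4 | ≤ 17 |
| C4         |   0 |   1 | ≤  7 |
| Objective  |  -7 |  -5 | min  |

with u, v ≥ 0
Each vertex is the intersection of two constraint boundaries that also satisfies all remaining constraints:
  u = 0 and v = 0 → (0, 0)
  2u + 4v = 17 and v = 0 → (8.5, 0)
  2u + 4v = 17 and u = 0 → (0, 4.25)

Vertices: (0, 0), (8.5, 0), (0, 4.25)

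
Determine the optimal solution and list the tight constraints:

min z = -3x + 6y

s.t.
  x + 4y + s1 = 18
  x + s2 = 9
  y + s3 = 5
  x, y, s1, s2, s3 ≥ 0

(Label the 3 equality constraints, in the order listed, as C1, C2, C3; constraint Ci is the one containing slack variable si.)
Optimal: x = 9, y = 0
Slack at optimum:
  C1: slack = 9
  C2: slack = 0 (binding)
  C3: slack = 5
  x ≥ 0: x = 9
  y ≥ 0: y = 0 (binding)
Binding constraints: C2, y ≥ 0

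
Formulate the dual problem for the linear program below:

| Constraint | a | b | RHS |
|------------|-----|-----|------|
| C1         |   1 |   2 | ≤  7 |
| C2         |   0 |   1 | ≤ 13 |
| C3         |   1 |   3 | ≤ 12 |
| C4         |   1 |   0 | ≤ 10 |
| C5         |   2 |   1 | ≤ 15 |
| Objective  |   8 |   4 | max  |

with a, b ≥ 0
Minimize: z = 7y1 + 13y2 + 12y3 + 10y4 + 15y5

Subject to:
  C1: -y1 - y3 - y4 - 2y5 ≤ -8
  C2: -2y1 - y2 - 3y3 - y5 ≤ -4
  y1, y2, y3, y4, y5 ≥ 0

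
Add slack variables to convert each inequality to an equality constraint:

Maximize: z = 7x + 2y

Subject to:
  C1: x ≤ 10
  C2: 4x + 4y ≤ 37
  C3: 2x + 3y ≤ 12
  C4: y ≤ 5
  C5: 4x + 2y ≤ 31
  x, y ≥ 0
max z = 7x + 2y

s.t.
  x + s1 = 10
  4x + 4y + s2 = 37
  2x + 3y + s3 = 12
  y + s4 = 5
  4x + 2y + s5 = 31
  x, y, s1, s2, s3, s4, s5 ≥ 0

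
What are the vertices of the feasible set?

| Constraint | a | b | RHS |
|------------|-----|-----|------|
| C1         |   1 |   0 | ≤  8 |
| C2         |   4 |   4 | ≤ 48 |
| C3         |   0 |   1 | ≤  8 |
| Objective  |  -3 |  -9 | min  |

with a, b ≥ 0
Each vertex is the intersection of two constraint boundaries that also satisfies all remaining constraints:
  a = 0 and b = 0 → (0, 0)
  a = 8 and b = 0 → (8, 0)
  a = 8 and 4a + 4b = 48 → (8, 4)
  4a + 4b = 48 and b = 8 → (4, 8)
  b = 8 and a = 0 → (0, 8)

Vertices: (0, 0), (8, 0), (8, 4), (4, 8), (0, 8)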